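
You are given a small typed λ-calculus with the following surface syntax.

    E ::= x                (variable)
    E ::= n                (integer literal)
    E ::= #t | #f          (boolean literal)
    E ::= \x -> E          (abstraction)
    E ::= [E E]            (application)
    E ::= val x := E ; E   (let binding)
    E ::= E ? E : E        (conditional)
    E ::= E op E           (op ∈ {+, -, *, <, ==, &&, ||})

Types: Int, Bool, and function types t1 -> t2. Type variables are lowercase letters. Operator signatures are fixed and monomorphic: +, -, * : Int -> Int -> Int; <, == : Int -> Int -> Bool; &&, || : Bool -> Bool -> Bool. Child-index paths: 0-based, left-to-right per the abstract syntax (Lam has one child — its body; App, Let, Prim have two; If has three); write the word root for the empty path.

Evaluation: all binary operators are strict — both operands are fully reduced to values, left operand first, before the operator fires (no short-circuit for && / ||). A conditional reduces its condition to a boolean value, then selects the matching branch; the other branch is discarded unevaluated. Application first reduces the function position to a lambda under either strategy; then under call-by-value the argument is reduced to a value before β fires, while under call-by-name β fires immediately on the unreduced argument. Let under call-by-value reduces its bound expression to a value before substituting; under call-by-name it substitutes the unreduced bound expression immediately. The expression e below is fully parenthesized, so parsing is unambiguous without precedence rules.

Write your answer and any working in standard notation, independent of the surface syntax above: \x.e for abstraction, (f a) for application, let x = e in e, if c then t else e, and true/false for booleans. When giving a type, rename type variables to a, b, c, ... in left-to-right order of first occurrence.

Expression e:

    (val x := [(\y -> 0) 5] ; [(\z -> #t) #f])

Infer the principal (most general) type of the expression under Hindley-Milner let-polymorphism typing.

Answer: Bool

Working:
\y._ : a -> Int
  unify a -> Int ~ Int -> b
  unify a ~ Int
  unify Int ~ b
_ _ : Int
let x : Int
\z._ : c -> Bool
  unify c -> Bool ~ Bool -> d
  unify c ~ Bool
  unify Bool ~ d
_ _ : Bool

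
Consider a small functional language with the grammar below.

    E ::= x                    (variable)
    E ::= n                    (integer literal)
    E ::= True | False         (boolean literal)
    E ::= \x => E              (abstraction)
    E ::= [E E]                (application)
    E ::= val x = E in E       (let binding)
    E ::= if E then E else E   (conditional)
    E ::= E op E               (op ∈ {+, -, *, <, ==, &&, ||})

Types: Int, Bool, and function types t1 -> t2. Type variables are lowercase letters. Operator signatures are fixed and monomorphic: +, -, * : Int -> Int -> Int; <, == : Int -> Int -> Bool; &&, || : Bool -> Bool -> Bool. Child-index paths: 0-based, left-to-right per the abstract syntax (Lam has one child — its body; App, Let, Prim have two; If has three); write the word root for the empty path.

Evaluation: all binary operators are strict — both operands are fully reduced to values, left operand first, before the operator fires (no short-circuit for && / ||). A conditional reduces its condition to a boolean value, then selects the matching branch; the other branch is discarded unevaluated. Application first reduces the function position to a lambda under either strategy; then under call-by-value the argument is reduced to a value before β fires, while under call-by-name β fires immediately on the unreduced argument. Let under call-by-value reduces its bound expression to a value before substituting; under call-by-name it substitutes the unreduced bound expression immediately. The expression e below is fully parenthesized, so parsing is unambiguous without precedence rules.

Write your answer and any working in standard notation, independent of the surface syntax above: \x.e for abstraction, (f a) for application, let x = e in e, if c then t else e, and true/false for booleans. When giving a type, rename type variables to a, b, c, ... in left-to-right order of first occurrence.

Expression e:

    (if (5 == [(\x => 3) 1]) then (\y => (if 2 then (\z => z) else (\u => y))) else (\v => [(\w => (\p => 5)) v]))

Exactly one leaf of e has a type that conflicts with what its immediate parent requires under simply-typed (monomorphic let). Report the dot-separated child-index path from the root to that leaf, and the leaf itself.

Derivation:
  unify Int ~ Int
\x._ : a -> Int
  unify a -> Int ~ Int -> b
  unify a ~ Int
  unify Int ~ b
_ _ : Int
  unify Int ~ Int
  unify Bool ~ Bool
  unify Int ~ Bool
  FAIL: mismatch Int ~ Bool

Answer: 1.0.0 : 2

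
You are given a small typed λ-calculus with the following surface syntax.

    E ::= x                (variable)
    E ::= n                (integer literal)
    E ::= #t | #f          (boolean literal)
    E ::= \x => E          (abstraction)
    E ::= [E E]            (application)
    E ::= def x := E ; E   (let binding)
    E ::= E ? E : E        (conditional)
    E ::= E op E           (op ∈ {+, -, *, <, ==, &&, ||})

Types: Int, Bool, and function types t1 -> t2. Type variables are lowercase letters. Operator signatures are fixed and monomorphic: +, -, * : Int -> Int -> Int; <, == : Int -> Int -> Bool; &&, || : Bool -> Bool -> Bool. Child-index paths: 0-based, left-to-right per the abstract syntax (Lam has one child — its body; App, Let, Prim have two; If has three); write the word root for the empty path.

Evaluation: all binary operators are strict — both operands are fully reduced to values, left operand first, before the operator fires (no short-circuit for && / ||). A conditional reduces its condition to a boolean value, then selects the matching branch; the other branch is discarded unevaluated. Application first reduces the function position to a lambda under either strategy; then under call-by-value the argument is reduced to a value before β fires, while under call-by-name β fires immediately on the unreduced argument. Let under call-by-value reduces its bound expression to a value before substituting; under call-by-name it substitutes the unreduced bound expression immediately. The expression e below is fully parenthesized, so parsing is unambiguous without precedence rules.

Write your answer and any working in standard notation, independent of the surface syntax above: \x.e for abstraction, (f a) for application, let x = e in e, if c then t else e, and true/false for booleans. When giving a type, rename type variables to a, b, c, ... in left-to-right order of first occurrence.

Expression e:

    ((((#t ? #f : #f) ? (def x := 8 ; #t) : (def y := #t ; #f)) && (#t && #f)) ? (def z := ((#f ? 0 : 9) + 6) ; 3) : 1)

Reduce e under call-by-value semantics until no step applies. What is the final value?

Working:
step 0: (if ((if (if true then false else false) then (let x = 8 in true) else (let y = true in false)) && (true && false)) then (let z = ((if false then 0 else 9) + 6) in 3) else 1)
step 1: [if@0.0.0] (if ((if false then (let x = 8 in true) else (let y = true in false)) && (true && false)) then (let z = ((if false then 0 else 9) + 6) in 3) else 1)
step 2: [if@0.0] (if ((let y = true in false) && (true && false)) then (let z = ((if false then 0 else 9) + 6) in 3) else 1)
step 3: [let@0.0] (if (false && (true && false)) then (let z = ((if false then 0 else 9) + 6) in 3) else 1)
step 4: [delta@0.1] (if (false && false) then (let z = ((if false then 0 else 9) + 6) in 3) else 1)
step 5: [delta@0] (if false then (let z = ((if false then 0 else 9) + 6) in 3) else 1)
step 6: [if@root] 1

Answer: 1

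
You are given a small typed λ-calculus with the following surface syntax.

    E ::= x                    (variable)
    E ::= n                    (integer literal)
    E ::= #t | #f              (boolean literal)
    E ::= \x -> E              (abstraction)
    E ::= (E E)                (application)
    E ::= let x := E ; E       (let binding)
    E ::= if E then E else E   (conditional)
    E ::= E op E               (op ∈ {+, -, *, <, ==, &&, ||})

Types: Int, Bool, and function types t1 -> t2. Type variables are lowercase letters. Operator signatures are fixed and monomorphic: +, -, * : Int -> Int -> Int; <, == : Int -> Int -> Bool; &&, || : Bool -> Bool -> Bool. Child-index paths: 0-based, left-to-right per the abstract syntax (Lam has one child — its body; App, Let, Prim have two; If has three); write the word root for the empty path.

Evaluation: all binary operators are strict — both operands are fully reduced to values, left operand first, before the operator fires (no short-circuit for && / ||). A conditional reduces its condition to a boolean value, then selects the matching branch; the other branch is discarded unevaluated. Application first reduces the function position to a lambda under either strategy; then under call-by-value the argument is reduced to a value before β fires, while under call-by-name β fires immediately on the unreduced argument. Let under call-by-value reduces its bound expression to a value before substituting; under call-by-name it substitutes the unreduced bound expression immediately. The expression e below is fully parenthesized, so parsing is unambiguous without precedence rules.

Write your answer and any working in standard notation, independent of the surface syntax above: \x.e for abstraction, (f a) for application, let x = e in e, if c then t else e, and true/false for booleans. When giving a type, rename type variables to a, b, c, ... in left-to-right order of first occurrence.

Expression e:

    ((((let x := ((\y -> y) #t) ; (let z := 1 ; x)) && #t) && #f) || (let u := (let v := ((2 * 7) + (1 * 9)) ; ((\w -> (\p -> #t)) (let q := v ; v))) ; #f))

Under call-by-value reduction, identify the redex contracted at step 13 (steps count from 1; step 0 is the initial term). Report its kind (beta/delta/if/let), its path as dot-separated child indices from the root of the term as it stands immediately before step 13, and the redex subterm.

Answer: delta at root : (false || false)

Working:
step 0: ((((let x = ((\y.y) true) in (let z = 1 in x)) && true) && false) || (let u = (let v = ((2 * 7) + (1 * 9)) in ((\w.(\p.true)) (let q = v in v))) in false))
step 1: [beta@0.0.0.0] ((((let x = true in (let z = 1 in x)) && true) && false) || (let u = (let v = ((2 * 7) + (1 * 9)) in ((\w.(\p.true)) (let q = v in v))) in false))
step 2: [let@0.0.0] ((((let z = 1 in true) && true) && false) || (let u = (let v = ((2 * 7) + (1 * 9)) in ((\w.(\p.true)) (let q = v in v))) in false))
step 3: [let@0.0.0] (((true && true) && false) || (let u = (let v = ((2 * 7) + (1 * 9)) in ((\w.(\p.true)) (let q = v in v))) in false))
step 4: [delta@0.0] ((true && false) || (let u = (let v = ((2 * 7) + (1 * 9)) in ((\w.(\p.true)) (let q = v in v))) in false))
step 5: [delta@0] (false || (let u = (let v = ((2 * 7) + (1 * 9)) in ((\w.(\p.true)) (let q = v in v))) in false))
step 6: [delta@1.0.0.0] (false || (let u = (let v = (14 + (1 * 9)) in ((\w.(\p.true)) (let q = v in v))) in false))
step 7: [delta@1.0.0.1] (false || (let u = (let v = (14 + 9) in ((\w.(\p.true)) (let q = v in v))) in false))
step 8: [delta@1.0.0] (false || (let u = (let v = 23 in ((\w.(\p.true)) (let q = v in v))) in false))
step 9: [let@1.0] (false || (let u = ((\w.(\p.true)) (let q = 23 in 23)) in false))
step 10: [let@1.0.1] (false || (let u = ((\w.(\p.true)) 23) in false))
step 11: [beta@1.0] (false || (let u = (\p.true) in false))
step 12: [let@1] (false || false)
step 13: [delta@root] false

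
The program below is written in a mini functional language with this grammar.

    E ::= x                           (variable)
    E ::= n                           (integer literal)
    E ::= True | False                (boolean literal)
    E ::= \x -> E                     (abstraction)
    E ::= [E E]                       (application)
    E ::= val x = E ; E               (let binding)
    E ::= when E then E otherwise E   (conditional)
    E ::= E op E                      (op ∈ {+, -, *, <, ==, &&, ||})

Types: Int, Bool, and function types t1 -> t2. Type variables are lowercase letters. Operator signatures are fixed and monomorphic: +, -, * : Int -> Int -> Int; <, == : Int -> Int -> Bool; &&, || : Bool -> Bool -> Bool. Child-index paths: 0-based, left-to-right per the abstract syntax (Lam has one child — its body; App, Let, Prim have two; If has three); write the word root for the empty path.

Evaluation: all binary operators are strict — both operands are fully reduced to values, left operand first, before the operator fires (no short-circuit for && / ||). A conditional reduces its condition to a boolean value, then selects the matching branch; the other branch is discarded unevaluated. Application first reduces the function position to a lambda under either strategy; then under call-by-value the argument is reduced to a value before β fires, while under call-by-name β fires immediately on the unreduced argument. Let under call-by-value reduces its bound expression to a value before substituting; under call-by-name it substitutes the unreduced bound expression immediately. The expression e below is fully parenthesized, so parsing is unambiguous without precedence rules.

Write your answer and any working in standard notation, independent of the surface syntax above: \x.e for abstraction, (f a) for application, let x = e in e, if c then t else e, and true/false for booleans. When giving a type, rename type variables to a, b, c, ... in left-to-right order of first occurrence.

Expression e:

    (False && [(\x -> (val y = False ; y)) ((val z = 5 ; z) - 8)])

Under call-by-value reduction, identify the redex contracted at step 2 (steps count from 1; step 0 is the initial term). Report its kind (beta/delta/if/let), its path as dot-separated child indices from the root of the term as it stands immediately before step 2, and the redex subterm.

Answer: delta at 1.1 : (5 - 8)

Working:
step 0: (false && ((\x.(let y = false in y)) ((let z = 5 in z) - 8)))
step 1: [let@1.1.0] (false && ((\x.(let y = false in y)) (5 - 8)))
step 2: [delta@1.1] (false && ((\x.(let y = false in y)) -3))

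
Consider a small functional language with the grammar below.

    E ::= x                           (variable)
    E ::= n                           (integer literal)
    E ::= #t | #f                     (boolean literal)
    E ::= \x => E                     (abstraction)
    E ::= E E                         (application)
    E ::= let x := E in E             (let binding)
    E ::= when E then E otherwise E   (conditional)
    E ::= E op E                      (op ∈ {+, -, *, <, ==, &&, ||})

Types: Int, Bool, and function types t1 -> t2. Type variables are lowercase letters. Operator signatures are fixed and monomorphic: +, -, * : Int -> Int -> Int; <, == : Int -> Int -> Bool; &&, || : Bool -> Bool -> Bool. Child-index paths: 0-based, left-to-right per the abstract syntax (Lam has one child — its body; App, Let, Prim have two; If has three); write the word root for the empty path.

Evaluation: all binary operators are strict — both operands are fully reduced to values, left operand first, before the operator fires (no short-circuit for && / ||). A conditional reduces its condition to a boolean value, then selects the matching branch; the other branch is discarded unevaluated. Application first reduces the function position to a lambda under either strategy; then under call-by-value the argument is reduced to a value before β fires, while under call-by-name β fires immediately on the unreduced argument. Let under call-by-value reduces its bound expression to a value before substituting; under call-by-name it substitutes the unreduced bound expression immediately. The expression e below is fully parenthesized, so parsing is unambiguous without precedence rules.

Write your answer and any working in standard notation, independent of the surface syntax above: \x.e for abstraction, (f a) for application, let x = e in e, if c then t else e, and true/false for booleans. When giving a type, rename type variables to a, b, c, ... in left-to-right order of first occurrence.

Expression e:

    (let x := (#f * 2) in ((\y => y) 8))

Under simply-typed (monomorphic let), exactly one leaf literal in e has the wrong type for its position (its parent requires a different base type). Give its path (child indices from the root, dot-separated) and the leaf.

Answer: 0.0 : false

Trace:
  unify Bool ~ Int
  FAIL: mismatch Bool ~ Int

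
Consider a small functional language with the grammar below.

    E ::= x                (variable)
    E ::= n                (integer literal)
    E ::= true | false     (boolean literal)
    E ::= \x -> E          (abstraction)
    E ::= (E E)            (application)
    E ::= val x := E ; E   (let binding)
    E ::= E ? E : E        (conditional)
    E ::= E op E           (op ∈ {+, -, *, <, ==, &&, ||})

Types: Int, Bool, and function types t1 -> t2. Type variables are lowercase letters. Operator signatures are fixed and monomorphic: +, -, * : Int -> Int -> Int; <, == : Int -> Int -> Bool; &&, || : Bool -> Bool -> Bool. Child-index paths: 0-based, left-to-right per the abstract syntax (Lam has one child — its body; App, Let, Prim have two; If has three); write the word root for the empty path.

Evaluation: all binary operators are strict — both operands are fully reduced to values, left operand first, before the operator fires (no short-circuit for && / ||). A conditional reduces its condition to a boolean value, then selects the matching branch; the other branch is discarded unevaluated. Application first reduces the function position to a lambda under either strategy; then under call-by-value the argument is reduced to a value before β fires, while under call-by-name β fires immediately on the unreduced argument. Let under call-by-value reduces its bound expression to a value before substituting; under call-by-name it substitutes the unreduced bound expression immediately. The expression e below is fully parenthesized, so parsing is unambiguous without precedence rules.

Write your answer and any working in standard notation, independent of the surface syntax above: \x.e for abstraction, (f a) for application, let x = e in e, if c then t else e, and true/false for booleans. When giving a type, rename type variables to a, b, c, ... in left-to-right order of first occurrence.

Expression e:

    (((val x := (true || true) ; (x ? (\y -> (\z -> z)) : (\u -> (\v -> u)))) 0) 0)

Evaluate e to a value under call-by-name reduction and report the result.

Working:
step 0: (((let x = (true || true) in (if x then (\y.(\z.z)) else (\u.(\v.u)))) 0) 0)
step 1: [let@0.0] (((if (true || true) then (\y.(\z.z)) else (\u.(\v.u))) 0) 0)
step 2: [delta@0.0.0] (((if true then (\y.(\z.z)) else (\u.(\v.u))) 0) 0)
step 3: [if@0.0] (((\y.(\z.z)) 0) 0)
step 4: [beta@0] ((\z.z) 0)
step 5: [beta@root] 0

Answer: 0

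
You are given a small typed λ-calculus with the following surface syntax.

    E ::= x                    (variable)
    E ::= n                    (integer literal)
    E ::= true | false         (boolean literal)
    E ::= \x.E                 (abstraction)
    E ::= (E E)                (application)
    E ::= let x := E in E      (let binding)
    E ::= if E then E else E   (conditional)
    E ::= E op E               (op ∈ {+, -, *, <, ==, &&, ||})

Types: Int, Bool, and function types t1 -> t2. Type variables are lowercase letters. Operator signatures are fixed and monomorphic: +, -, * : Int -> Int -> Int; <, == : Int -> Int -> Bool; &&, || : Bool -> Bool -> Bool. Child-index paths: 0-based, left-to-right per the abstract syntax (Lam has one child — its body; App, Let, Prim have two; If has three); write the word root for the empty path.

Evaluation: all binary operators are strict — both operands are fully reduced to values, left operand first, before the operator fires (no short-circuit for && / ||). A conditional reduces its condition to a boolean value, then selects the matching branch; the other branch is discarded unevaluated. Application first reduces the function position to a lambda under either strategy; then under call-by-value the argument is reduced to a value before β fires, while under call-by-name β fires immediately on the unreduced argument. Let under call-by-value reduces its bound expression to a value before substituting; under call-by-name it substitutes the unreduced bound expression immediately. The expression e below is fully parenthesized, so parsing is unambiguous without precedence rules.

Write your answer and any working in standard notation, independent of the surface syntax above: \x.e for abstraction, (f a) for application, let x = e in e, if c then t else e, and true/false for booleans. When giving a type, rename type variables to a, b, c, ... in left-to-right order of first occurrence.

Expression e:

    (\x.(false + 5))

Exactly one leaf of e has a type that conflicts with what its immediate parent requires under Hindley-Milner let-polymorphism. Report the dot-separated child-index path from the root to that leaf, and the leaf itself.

Derivation:
  unify Bool ~ Int
  FAIL: mismatch Bool ~ Int

Answer: 0.0 : false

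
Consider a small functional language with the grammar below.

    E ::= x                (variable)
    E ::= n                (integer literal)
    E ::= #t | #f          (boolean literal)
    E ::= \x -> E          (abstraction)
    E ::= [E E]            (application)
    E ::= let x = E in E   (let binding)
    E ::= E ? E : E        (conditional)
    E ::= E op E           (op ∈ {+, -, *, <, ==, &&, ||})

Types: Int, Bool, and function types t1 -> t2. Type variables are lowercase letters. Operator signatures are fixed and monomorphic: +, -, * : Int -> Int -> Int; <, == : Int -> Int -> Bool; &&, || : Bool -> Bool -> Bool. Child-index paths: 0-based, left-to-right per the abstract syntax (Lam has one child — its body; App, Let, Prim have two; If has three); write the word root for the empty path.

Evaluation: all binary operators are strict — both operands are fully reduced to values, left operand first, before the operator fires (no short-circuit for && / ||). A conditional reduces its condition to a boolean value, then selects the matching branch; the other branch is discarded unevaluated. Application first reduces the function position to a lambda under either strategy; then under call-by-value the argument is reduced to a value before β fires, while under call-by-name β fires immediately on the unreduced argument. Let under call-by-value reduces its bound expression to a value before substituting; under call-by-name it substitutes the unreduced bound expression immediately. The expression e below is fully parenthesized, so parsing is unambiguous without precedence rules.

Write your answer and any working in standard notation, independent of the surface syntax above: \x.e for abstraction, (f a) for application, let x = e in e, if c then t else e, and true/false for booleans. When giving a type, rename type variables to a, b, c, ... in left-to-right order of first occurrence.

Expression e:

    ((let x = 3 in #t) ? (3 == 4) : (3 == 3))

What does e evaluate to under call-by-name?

Trace:
step 0: (if (let x = 3 in true) then (3 == 4) else (3 == 3))
step 1: [let@0] (if true then (3 == 4) else (3 == 3))
step 2: [if@root] (3 == 4)
step 3: [delta@root] false

Answer: false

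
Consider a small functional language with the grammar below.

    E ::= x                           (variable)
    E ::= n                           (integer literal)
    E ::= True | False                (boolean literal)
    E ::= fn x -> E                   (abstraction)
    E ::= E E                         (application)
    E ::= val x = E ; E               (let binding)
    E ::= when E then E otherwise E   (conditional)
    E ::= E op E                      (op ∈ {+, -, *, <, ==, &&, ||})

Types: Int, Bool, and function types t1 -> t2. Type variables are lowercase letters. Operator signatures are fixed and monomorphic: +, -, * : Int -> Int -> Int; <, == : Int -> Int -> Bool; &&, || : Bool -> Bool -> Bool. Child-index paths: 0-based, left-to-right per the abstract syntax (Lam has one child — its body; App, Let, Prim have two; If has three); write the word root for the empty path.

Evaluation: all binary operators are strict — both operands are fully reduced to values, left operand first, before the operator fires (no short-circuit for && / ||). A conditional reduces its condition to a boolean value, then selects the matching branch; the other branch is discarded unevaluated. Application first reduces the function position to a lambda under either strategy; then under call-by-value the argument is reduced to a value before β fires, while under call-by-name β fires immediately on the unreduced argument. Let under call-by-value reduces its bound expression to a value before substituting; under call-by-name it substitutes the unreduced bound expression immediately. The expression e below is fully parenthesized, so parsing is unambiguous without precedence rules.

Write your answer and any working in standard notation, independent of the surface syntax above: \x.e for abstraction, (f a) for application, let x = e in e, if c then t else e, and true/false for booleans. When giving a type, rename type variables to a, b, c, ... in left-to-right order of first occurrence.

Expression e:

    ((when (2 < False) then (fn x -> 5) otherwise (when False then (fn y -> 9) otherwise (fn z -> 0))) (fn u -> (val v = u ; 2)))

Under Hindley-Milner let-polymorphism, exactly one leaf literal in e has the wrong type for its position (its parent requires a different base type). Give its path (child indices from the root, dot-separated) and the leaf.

Trace:
  unify Int ~ Int
  unify Bool ~ Int
  FAIL: mismatch Bool ~ Int

Answer: 0.0.1 : false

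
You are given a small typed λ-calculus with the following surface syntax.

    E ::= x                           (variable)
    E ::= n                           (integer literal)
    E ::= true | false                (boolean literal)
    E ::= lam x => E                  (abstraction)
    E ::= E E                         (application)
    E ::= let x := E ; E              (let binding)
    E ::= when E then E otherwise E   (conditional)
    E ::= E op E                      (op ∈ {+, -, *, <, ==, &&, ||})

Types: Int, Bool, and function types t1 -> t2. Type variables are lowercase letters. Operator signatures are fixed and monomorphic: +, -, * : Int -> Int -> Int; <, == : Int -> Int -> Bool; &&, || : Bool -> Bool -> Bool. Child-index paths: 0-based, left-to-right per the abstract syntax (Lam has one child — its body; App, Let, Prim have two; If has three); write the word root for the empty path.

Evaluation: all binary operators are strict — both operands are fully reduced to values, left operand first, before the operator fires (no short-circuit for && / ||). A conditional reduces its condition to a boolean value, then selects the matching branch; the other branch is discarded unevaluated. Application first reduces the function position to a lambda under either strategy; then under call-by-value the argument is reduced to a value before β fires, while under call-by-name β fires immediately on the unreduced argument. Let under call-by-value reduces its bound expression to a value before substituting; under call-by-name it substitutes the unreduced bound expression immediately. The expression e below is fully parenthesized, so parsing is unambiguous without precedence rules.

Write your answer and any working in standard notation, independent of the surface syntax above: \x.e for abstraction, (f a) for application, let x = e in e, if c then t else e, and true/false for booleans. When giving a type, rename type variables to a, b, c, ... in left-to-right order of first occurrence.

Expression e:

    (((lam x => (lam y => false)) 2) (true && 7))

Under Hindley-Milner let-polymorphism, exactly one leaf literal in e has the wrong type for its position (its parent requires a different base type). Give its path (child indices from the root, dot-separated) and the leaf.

Answer: 1.1 : 7

Derivation:
\y._ : b -> Bool
\x._ : a -> b -> Bool
  unify a -> b -> Bool ~ Int -> c
  unify a ~ Int
  unify b -> Bool ~ c
_ _ : b -> Bool
  unify Bool ~ Bool
  unify Int ~ Bool
  FAIL: mismatch Int ~ Bool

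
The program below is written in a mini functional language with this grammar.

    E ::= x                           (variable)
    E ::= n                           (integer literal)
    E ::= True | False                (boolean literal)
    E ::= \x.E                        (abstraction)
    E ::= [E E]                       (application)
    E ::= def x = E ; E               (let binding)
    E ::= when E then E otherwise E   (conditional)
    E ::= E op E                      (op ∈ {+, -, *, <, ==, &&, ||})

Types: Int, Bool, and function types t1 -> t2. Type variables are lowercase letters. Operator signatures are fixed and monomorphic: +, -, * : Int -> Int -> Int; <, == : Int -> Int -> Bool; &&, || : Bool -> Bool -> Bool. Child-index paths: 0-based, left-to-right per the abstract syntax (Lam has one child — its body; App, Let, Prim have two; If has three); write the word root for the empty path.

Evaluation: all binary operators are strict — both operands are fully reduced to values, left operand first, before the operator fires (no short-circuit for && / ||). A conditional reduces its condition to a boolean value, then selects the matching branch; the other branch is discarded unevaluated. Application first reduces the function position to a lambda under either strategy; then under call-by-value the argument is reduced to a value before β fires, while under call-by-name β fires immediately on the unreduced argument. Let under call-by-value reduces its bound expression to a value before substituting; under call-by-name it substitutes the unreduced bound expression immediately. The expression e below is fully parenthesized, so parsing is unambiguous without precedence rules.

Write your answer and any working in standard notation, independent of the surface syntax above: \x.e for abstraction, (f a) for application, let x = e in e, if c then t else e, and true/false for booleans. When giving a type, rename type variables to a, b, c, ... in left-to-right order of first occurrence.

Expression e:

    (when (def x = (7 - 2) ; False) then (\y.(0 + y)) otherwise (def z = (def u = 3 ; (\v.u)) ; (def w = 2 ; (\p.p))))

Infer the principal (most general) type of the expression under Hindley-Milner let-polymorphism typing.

Derivation:
  unify Int ~ Int
  unify Int ~ Int
let x : Int
  unify Bool ~ Bool
  unify Int ~ Int
y : a
  unify a ~ Int
\y._ : Int -> Int
let u : Int
u : Int
\v._ : b -> Int
let z : forall. b -> Int
let w : Int
p : c
\p._ : c -> c
  unify Int -> Int ~ c -> c
  unify Int ~ c
  unify Int ~ Int

Answer: Int -> Int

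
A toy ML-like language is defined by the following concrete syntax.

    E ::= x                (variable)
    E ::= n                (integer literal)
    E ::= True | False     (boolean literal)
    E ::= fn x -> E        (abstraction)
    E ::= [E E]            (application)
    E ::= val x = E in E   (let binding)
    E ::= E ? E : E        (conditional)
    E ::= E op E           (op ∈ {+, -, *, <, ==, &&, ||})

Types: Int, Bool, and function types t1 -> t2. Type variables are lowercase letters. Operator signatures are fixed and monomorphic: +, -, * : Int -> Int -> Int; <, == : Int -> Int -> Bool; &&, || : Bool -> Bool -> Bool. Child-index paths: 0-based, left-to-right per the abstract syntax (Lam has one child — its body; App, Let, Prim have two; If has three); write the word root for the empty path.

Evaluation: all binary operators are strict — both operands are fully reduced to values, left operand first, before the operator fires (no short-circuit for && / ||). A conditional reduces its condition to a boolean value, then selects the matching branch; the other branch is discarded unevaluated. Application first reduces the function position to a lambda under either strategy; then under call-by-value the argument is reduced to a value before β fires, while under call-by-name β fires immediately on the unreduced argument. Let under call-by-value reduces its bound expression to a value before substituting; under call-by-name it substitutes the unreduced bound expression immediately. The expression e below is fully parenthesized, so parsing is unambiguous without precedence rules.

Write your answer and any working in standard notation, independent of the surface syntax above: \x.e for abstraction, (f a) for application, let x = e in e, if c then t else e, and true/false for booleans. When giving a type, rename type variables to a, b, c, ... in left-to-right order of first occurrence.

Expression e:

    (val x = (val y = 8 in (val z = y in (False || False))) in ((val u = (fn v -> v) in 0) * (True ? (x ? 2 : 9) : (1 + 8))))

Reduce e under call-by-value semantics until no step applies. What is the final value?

Answer: 0

Trace:
step 0: (let x = (let y = 8 in (let z = y in (false || false))) in ((let u = (\v.v) in 0) * (if true then (if x then 2 else 9) else (1 + 8))))
step 1: [let@0] (let x = (let z = 8 in (false || false)) in ((let u = (\v.v) in 0) * (if true then (if x then 2 else 9) else (1 + 8))))
step 2: [let@0] (let x = (false || false) in ((let u = (\v.v) in 0) * (if true then (if x then 2 else 9) else (1 + 8))))
step 3: [delta@0] (let x = false in ((let u = (\v.v) in 0) * (if true then (if x then 2 else 9) else (1 + 8))))
step 4: [let@root] ((let u = (\v.v) in 0) * (if true then (if false then 2 else 9) else (1 + 8)))
step 5: [let@0] (0 * (if true then (if false then 2 else 9) else (1 + 8)))
step 6: [if@1] (0 * (if false then 2 else 9))
step 7: [if@1] (0 * 9)
step 8: [delta@root] 0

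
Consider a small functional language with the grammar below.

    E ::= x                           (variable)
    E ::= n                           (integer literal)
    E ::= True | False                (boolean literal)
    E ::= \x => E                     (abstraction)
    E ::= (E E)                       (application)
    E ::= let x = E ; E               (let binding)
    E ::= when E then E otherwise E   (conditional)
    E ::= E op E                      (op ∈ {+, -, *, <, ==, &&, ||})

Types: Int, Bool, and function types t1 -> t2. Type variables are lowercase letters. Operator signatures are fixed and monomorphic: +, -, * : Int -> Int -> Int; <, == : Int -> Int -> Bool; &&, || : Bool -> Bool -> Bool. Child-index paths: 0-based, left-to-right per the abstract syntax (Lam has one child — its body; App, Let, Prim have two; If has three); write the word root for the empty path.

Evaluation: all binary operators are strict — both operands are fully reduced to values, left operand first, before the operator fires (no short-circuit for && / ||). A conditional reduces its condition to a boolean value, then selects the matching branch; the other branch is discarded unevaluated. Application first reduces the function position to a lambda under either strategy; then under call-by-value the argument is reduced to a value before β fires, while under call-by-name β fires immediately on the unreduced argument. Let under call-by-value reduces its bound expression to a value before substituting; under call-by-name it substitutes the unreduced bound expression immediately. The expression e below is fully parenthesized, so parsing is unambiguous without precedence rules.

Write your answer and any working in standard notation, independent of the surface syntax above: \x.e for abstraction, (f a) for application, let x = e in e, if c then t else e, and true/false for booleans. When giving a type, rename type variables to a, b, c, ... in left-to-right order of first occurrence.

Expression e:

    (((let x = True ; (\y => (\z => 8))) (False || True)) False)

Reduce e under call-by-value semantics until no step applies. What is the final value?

Working:
step 0: (((let x = true in (\y.(\z.8))) (false || true)) false)
step 1: [let@0.0] (((\y.(\z.8)) (false || true)) false)
step 2: [delta@0.1] (((\y.(\z.8)) true) false)
step 3: [beta@0] ((\z.8) false)
step 4: [beta@root] 8

Answer: 8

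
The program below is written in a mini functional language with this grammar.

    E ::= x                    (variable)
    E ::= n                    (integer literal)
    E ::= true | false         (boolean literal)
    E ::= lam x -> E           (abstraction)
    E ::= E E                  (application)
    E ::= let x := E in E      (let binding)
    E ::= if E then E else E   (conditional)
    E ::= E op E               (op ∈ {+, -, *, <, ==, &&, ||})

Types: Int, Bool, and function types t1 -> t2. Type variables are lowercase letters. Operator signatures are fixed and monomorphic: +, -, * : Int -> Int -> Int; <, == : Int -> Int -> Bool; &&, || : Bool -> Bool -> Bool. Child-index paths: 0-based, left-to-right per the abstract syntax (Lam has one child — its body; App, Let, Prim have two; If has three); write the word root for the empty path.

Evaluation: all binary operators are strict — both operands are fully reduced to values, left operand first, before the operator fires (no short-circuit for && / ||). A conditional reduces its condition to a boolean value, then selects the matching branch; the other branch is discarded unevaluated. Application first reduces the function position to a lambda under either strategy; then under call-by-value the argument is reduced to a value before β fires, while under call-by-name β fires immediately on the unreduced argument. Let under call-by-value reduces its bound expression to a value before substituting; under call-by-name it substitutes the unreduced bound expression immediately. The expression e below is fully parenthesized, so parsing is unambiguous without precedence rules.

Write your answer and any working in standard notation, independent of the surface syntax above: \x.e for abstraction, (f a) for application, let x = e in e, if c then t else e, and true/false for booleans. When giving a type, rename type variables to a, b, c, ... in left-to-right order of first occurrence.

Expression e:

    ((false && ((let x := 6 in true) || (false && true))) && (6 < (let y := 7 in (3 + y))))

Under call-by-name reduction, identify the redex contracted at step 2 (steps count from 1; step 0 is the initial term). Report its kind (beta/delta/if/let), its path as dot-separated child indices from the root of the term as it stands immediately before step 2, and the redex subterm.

Answer: delta at 0.1.1 : (false && true)

Working:
step 0: ((false && ((let x = 6 in true) || (false && true))) && (6 < (let y = 7 in (3 + y))))
step 1: [let@0.1.0] ((false && (true || (false && true))) && (6 < (let y = 7 in (3 + y))))
step 2: [delta@0.1.1] ((false && (true || false)) && (6 < (let y = 7 in (3 + y))))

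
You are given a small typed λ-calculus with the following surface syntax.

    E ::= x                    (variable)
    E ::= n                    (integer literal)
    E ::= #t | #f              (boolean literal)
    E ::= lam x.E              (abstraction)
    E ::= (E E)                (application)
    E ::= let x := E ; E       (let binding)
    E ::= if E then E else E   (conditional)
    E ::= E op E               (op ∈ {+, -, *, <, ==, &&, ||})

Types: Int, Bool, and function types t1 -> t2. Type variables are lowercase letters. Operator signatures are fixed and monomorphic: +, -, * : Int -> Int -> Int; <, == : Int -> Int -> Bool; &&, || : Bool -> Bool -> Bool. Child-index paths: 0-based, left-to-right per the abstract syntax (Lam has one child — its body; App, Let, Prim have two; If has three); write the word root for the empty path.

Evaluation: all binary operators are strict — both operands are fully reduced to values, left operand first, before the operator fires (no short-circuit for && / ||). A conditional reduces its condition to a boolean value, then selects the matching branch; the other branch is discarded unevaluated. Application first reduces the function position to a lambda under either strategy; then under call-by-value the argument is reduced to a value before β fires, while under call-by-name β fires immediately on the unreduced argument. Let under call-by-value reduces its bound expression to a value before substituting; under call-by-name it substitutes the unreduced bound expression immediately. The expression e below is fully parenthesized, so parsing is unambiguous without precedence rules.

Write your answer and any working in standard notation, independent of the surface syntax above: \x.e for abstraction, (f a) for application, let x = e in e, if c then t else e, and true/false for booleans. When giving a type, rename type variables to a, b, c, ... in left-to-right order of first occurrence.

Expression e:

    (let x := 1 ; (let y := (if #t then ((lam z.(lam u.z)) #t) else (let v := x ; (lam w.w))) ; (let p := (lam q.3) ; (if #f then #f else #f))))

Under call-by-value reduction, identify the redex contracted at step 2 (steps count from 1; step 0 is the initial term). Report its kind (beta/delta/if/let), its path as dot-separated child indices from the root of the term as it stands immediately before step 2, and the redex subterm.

Answer: if at 0 : (if true then ((\z.(\u.z)) true) else (let v = 1 in (\w.w)))

Derivation:
step 0: (let x = 1 in (let y = (if true then ((\z.(\u.z)) true) else (let v = x in (\w.w))) in (let p = (\q.3) in (if false then false else false))))
step 1: [let@root] (let y = (if true then ((\z.(\u.z)) true) else (let v = 1 in (\w.w))) in (let p = (\q.3) in (if false then false else false)))
step 2: [if@0] (let y = ((\z.(\u.z)) true) in (let p = (\q.3) in (if false then false else false)))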